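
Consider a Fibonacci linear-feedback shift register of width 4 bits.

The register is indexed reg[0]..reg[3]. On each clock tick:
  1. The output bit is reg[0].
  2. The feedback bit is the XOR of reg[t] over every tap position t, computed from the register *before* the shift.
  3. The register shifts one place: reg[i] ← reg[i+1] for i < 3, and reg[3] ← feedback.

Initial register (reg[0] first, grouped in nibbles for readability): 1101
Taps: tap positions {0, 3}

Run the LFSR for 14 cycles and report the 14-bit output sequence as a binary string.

step | reg (before) | out | fb
   0 | 1101 | 1 | 0
   1 | 1010 | 1 | 1
   2 | 0101 | 0 | 1
   3 | 1011 | 1 | 0
   4 | 0110 | 0 | 0
   5 | 1100 | 1 | 1
   6 | 1001 | 1 | 0
   7 | 0010 | 0 | 0
   8 | 0100 | 0 | 0
   9 | 1000 | 1 | 1
  10 | 0001 | 0 | 1
  11 | 0011 | 0 | 1
  12 | 0111 | 0 | 1
  13 | 1111 | 1 | 0

11010110010001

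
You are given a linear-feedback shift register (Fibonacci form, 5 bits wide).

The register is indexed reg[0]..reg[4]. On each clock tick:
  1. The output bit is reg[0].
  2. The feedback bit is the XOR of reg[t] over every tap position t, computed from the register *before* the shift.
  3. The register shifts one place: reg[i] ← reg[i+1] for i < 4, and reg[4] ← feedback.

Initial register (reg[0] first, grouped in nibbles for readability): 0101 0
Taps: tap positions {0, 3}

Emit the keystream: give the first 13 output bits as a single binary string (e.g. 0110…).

0101011101100

step | reg (before) | out | fb
   0 | 01010 | 0 | 1
   1 | 10101 | 1 | 1
   2 | 01011 | 0 | 1
   3 | 10111 | 1 | 0
   4 | 01110 | 0 | 1
   5 | 11101 | 1 | 1
   6 | 11011 | 1 | 0
   7 | 10110 | 1 | 0
   8 | 01100 | 0 | 0
   9 | 11000 | 1 | 1
  10 | 10001 | 1 | 1
  11 | 00011 | 0 | 1
  12 | 00111 | 0 | 1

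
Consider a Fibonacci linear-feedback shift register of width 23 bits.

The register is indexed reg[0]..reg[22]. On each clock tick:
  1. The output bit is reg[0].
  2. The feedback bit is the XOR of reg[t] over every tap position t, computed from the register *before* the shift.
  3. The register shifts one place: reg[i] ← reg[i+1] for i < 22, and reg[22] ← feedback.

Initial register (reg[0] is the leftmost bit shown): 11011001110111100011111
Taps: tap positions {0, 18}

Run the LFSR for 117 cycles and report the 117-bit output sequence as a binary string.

tick  register→output (feedback)
  0  11011001110111100011111→1 (0)
  1  10110011101111000111110→1 (0)
  2  01100111011110001111100→0 (1)
  3  11001110111100011111001→1 (0)
  4  10011101111000111110010→1 (0)
  5  00111011110001111100100→0 (0)
  6  01110111100011111001000→0 (0)
  7  11101111000111110010000→1 (0)
  8  11011110001111100100000→1 (1)
  9  10111100011111001000001→1 (1)
 10  01111000111110010000011→0 (0)
 11  11110001111100100000110→1 (1)
 12  11100011111001000001101→1 (1)
 13  11000111110010000011011→1 (0)
 14  10001111100100000110110→1 (0)
 15  00011111001000001101100→0 (0)
 16  00111110010000011011000→0 (1)
 17  01111100100000110110001→0 (1)
 18  11111001000001101100011→1 (1)
 19  11110010000011011000111→1 (1)
 20  11100100000110110001111→1 (1)
 21  11001000001101100011111→1 (0)
 22  10010000011011000111110→1 (0)
 23  00100000110110001111100→0 (1)
 24  01000001101100011111001→0 (1)
 25  10000011011000111110011→1 (0)
 26  00000110110001111100110→0 (0)
 27  00001101100011111001100→0 (0)
 28  00011011000111110011000→0 (1)
 29  00110110001111100110001→0 (1)
 30  01101100011111001100011→0 (0)
 31  11011000111110011000110→1 (1)
 32  10110001111100110001101→1 (1)
 33  01100011111001100011011→0 (1)
 34  11000111110011000110111→1 (0)
 35  10001111100110001101110→1 (1)
 36  00011111001100011011101→0 (1)
 37  00111110011000110111011→0 (1)
 38  01111100110001101110111→0 (1)
 39  11111001100011011101111→1 (1)
 40  11110011000110111011111→1 (0)
 41  11100110001101110111110→1 (0)
 42  11001100011011101111100→1 (0)
 43  10011000110111011111000→1 (0)
 44  00110001101110111110000→0 (1)
 45  01100011011101111100001→0 (0)
 46  11000110111011111000010→1 (1)
 47  10001101110111110000101→1 (1)
 48  00011011101111100001011→0 (0)
 49  00110111011111000010110→0 (1)
 50  01101110111110000101101→0 (0)
 51  11011101111100001011010→1 (0)
 52  10111011111000010110100→1 (0)
 53  01110111110000101101000→0 (0)
 54  11101111100001011010000→1 (0)
 55  11011111000010110100000→1 (1)
 56  10111110000101101000001→1 (1)
 57  01111100001011010000011→0 (0)
 58  11111000010110100000110→1 (1)
 59  11110000101101000001101→1 (1)
 60  11100001011010000011011→1 (0)
 61  11000010110100000110110→1 (0)
 62  10000101101000001101100→1 (1)
 63  00001011010000011011001→0 (1)
 64  00010110100000110110011→0 (1)
 65  00101101000001101100111→0 (0)
 66  01011010000011011001110→0 (0)
 67  10110100000110110011100→1 (0)
 68  01101000001101100111000→0 (1)
 69  11010000011011001110001→1 (0)
 70  10100000110110011100010→1 (1)
 71  01000001101100111000101→0 (0)
 72  10000011011001110001010→1 (1)
 73  00000110110011100010101→0 (1)
 74  00001101100111000101011→0 (0)
 75  00011011001110001010110→0 (1)
 76  00110110011100010101101→0 (0)
 77  01101100111000101011010→0 (1)
 78  11011001110001010110101→1 (0)
 79  10110011100010101101010→1 (1)
 80  01100111000101011010101→0 (1)
 81  11001110001010110101011→1 (1)
 82  10011100010101101010111→1 (0)
 83  00111000101011010101110→0 (0)
 84  01110001010110101011100→0 (1)
 85  11100010101101010111001→1 (0)
 86  11000101011010101110010→1 (0)
 87  10001010110101011100100→1 (1)
 88  00010101101010111001001→0 (0)
 89  00101011010101110010010→0 (1)
 90  01010110101011100100101→0 (0)
 91  10101101010111001001010→1 (1)
 92  01011010101110010010101→0 (1)
 93  10110101011100100101011→1 (1)
 94  01101010111001001010111→0 (1)
 95  11010101110010010101111→1 (1)
 96  10101011100100101011111→1 (0)
 97  01010111001001010111110→0 (1)
 98  10101110010010101111101→1 (0)
 99  01011100100101011111010→0 (1)
100  10111001001010111110101→1 (0)
101  01110010010101111101010→0 (0)
102  11100100101011111010100→1 (0)
103  11001001010111110101000→1 (1)
104  10010010101111101010001→1 (0)
105  00100101011111010100010→0 (0)
106  01001010111110101000100→0 (0)
107  10010101111101010001000→1 (1)
108  00101011111010100010001→0 (1)
109  01010111110101000100011→0 (0)
110  10101111101010001000110→1 (1)
111  01011111010100010001101→0 (0)
112  10111110101000100011010→1 (0)
113  01111101010001000110100→0 (1)
114  11111010100010001101001→1 (1)
115  11110101000100011010011→1 (0)
116  11101010001000110100110→1 (1)

110110011101111000111110010000011011000111110011000110111011111000010110100000110110011100010101101010111001001010111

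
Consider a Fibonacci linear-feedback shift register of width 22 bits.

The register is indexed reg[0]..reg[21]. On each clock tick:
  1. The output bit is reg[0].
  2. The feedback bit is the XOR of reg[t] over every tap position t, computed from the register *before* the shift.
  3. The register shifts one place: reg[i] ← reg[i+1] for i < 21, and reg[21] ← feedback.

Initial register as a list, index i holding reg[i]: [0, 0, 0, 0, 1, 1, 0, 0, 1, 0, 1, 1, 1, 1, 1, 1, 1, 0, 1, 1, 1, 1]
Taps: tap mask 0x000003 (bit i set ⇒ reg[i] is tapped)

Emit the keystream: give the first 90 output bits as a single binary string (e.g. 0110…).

step | reg (before) | out | fb
   0 | 0000110010111111101111 | 0 | 0
   1 | 0001100101111111011110 | 0 | 0
   2 | 0011001011111110111100 | 0 | 0
   3 | 0110010111111101111000 | 0 | 1
   4 | 1100101111111011110001 | 1 | 0
   5 | 1001011111110111100010 | 1 | 1
   6 | 0010111111101111000101 | 0 | 0
   7 | 0101111111011110001010 | 0 | 1
   8 | 1011111110111100010101 | 1 | 1
   9 | 0111111101111000101011 | 0 | 1
  10 | 1111111011110001010111 | 1 | 0
  11 | 1111110111100010101110 | 1 | 0
  12 | 1111101111000101011100 | 1 | 0
  13 | 1111011110001010111000 | 1 | 0
  14 | 1110111100010101110000 | 1 | 0
  15 | 1101111000101011100000 | 1 | 0
  16 | 1011110001010111000000 | 1 | 1
  17 | 0111100010101110000001 | 0 | 1
  18 | 1111000101011100000011 | 1 | 0
  19 | 1110001010111000000110 | 1 | 0
  20 | 1100010101110000001100 | 1 | 0
  21 | 1000101011100000011000 | 1 | 1
  22 | 0001010111000000110001 | 0 | 0
  23 | 0010101110000001100010 | 0 | 0
  24 | 0101011100000011000100 | 0 | 1
  25 | 1010111000000110001001 | 1 | 1
  26 | 0101110000001100010011 | 0 | 1
  27 | 1011100000011000100111 | 1 | 1
  28 | 0111000000110001001111 | 0 | 1
  29 | 1110000001100010011111 | 1 | 0
  30 | 1100000011000100111110 | 1 | 0
  31 | 1000000110001001111100 | 1 | 1
  32 | 0000001100010011111001 | 0 | 0
  33 | 0000011000100111110010 | 0 | 0
  34 | 0000110001001111100100 | 0 | 0
  35 | 0001100010011111001000 | 0 | 0
  36 | 0011000100111110010000 | 0 | 0
  37 | 0110001001111100100000 | 0 | 1
  38 | 1100010011111001000001 | 1 | 0
  39 | 1000100111110010000010 | 1 | 1
  40 | 0001001111100100000101 | 0 | 0
  41 | 0010011111001000001010 | 0 | 0
  42 | 0100111110010000010100 | 0 | 1
  43 | 1001111100100000101001 | 1 | 1
  44 | 0011111001000001010011 | 0 | 0
  45 | 0111110010000010100110 | 0 | 1
  46 | 1111100100000101001101 | 1 | 0
  47 | 1111001000001010011010 | 1 | 0
  48 | 1110010000010100110100 | 1 | 0
  49 | 1100100000101001101000 | 1 | 0
  50 | 1001000001010011010000 | 1 | 1
  51 | 0010000010100110100001 | 0 | 0
  52 | 0100000101001101000010 | 0 | 1
  53 | 1000001010011010000101 | 1 | 1
  54 | 0000010100110100001011 | 0 | 0
  55 | 0000101001101000010110 | 0 | 0
  56 | 0001010011010000101100 | 0 | 0
  57 | 0010100110100001011000 | 0 | 0
  58 | 0101001101000010110000 | 0 | 1
  59 | 1010011010000101100001 | 1 | 1
  60 | 0100110100001011000011 | 0 | 1
  61 | 1001101000010110000111 | 1 | 1
  62 | 0011010000101100001111 | 0 | 0
  63 | 0110100001011000011110 | 0 | 1
  64 | 1101000010110000111101 | 1 | 0
  65 | 1010000101100001111010 | 1 | 1
  66 | 0100001011000011110101 | 0 | 1
  67 | 1000010110000111101011 | 1 | 1
  68 | 0000101100001111010111 | 0 | 0
  69 | 0001011000011110101110 | 0 | 0
  70 | 0010110000111101011100 | 0 | 0
  71 | 0101100001111010111000 | 0 | 1
  72 | 1011000011110101110001 | 1 | 1
  73 | 0110000111101011100011 | 0 | 1
  74 | 1100001111010111000111 | 1 | 0
  75 | 1000011110101110001110 | 1 | 1
  76 | 0000111101011100011101 | 0 | 0
  77 | 0001111010111000111010 | 0 | 0
  78 | 0011110101110001110100 | 0 | 0
  79 | 0111101011100011101000 | 0 | 1
  80 | 1111010111000111010001 | 1 | 0
  81 | 1110101110001110100010 | 1 | 0
  82 | 1101011100011101000100 | 1 | 0
  83 | 1010111000111010001000 | 1 | 1
  84 | 0101110001110100010001 | 0 | 1
  85 | 1011100011101000100011 | 1 | 1
  86 | 0111000111010001000111 | 0 | 1
  87 | 1110001110100010001111 | 1 | 0
  88 | 1100011101000100011110 | 1 | 0
  89 | 1000111010001000111100 | 1 | 1

000011001011111110111100010101110000001100010011111001000001010011010000101100001111010111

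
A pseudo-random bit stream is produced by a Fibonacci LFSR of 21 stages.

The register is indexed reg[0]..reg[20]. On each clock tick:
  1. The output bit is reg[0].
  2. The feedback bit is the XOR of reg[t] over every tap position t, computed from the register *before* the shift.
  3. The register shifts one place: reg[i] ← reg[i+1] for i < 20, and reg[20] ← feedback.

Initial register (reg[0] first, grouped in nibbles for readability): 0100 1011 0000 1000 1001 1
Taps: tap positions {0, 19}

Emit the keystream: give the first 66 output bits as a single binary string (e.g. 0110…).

010010110000100010011101000111111010111100100000110011101100101111

tick  register→output (feedback)
  0  010010110000100010011→0 (1)
  1  100101100001000100111→1 (0)
  2  001011000010001001110→0 (1)
  3  010110000100010011101→0 (0)
  4  101100001000100111010→1 (0)
  5  011000010001001110100→0 (0)
  6  110000100010011101000→1 (1)
  7  100001000100111010001→1 (1)
  8  000010001001110100011→0 (1)
  9  000100010011101000111→0 (1)
 10  001000100111010001111→0 (1)
 11  010001001110100011111→0 (1)
 12  100010011101000111111→1 (0)
 13  000100111010001111110→0 (1)
 14  001001110100011111101→0 (0)
 15  010011101000111111010→0 (1)
 16  100111010001111110101→1 (1)
 17  001110100011111101011→0 (1)
 18  011101000111111010111→0 (1)
 19  111010001111110101111→1 (0)
 20  110100011111101011110→1 (0)
 21  101000111111010111100→1 (1)
 22  010001111110101111001→0 (0)
 23  100011111101011110010→1 (0)
 24  000111111010111100100→0 (0)
 25  001111110101111001000→0 (0)
 26  011111101011110010000→0 (0)
 27  111111010111100100000→1 (1)
 28  111110101111001000001→1 (1)
 29  111101011110010000011→1 (0)
 30  111010111100100000110→1 (0)
 31  110101111001000001100→1 (1)
 32  101011110010000011001→1 (1)
 33  010111100100000110011→0 (1)
 34  101111001000001100111→1 (0)
 35  011110010000011001110→0 (1)
 36  111100100000110011101→1 (1)
 37  111001000001100111011→1 (0)
 38  110010000011001110110→1 (0)
 39  100100000110011101100→1 (1)
 40  001000001100111011001→0 (0)
 41  010000011001110110010→0 (1)
 42  100000110011101100101→1 (1)
 43  000001100111011001011→0 (1)
 44  000011001110110010111→0 (1)
 45  000110011101100101111→0 (1)
 46  001100111011001011111→0 (1)
 47  011001110110010111111→0 (1)
 48  110011101100101111111→1 (0)
 49  100111011001011111110→1 (0)
 50  001110110010111111100→0 (0)
 51  011101100101111111000→0 (0)
 52  111011001011111110000→1 (1)
 53  110110010111111100001→1 (1)
 54  101100101111111000011→1 (0)
 55  011001011111110000110→0 (1)
 56  110010111111100001101→1 (1)
 57  100101111111000011011→1 (0)
 58  001011111110000110110→0 (1)
 59  010111111100001101101→0 (0)
 60  101111111000011011010→1 (0)
 61  011111110000110110100→0 (0)
 62  111111100001101101000→1 (1)
 63  111111000011011010001→1 (1)
 64  111110000110110100011→1 (0)
 65  111100001101101000110→1 (0)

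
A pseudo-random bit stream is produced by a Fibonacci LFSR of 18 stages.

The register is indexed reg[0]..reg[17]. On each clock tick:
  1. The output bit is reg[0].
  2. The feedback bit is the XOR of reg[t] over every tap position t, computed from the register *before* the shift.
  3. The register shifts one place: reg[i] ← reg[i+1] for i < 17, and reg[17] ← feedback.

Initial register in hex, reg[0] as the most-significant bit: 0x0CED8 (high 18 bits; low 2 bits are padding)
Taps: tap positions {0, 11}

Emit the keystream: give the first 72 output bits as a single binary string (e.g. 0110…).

step | reg (before) | out | fb
   0 | 000011001110110110 | 0 | 0
   1 | 000110011101101100 | 0 | 1
   2 | 001100111011011001 | 0 | 1
   3 | 011001110110110011 | 0 | 0
   4 | 110011101101100110 | 1 | 0
   5 | 100111011011001100 | 1 | 0
   6 | 001110110110011000 | 0 | 0
   7 | 011101101100110000 | 0 | 0
   8 | 111011011001100000 | 1 | 0
   9 | 110110110011000000 | 1 | 0
  10 | 101101100110000000 | 1 | 1
  11 | 011011001100000001 | 0 | 0
  12 | 110110011000000010 | 1 | 1
  13 | 101100110000000101 | 1 | 1
  14 | 011001100000001011 | 0 | 0
  15 | 110011000000010110 | 1 | 1
  16 | 100110000000101101 | 1 | 1
  17 | 001100000001011011 | 0 | 1
  18 | 011000000010110111 | 0 | 0
  19 | 110000000101101110 | 1 | 0
  20 | 100000001011011100 | 1 | 0
  21 | 000000010110111000 | 0 | 0
  22 | 000000101101110000 | 0 | 1
  23 | 000001011011100001 | 0 | 1
  24 | 000010110111000011 | 0 | 1
  25 | 000101101110000111 | 0 | 0
  26 | 001011011100001110 | 0 | 0
  27 | 010110111000011100 | 0 | 0
  28 | 101101110000111000 | 1 | 1
  29 | 011011100001110001 | 0 | 1
  30 | 110111000011100011 | 1 | 0
  31 | 101110000111000110 | 1 | 0
  32 | 011100001110001100 | 0 | 0
  33 | 111000011100011000 | 1 | 1
  34 | 110000111000110001 | 1 | 1
  35 | 100001110001100011 | 1 | 0
  36 | 000011100011000110 | 0 | 1
  37 | 000111000110001101 | 0 | 0
  38 | 001110001100011010 | 0 | 0
  39 | 011100011000110100 | 0 | 0
  40 | 111000110001101000 | 1 | 0
  41 | 110001100011010000 | 1 | 0
  42 | 100011000110100000 | 1 | 1
  43 | 000110001101000001 | 0 | 1
  44 | 001100011010000011 | 0 | 0
  45 | 011000110100000110 | 0 | 0
  46 | 110001101000001100 | 1 | 1
  47 | 100011010000011001 | 1 | 1
  48 | 000110100000110011 | 0 | 0
  49 | 001101000001100110 | 0 | 1
  50 | 011010000011001101 | 0 | 1
  51 | 110100000110011011 | 1 | 1
  52 | 101000001100110111 | 1 | 1
  53 | 010000011001101111 | 0 | 1
  54 | 100000110011011111 | 1 | 0
  55 | 000001100110111110 | 0 | 0
  56 | 000011001101111100 | 0 | 1
  57 | 000110011011111001 | 0 | 1
  58 | 001100110111110011 | 0 | 1
  59 | 011001101111100111 | 0 | 1
  60 | 110011011111001111 | 1 | 0
  61 | 100110111110011110 | 1 | 1
  62 | 001101111100111101 | 0 | 0
  63 | 011011111001111010 | 0 | 1
  64 | 110111110011110101 | 1 | 0
  65 | 101111100111101010 | 1 | 0
  66 | 011111001111010100 | 0 | 1
  67 | 111110011110101001 | 1 | 1
  68 | 111100111101010011 | 1 | 0
  69 | 111001111010100110 | 1 | 1
  70 | 110011110101001101 | 1 | 0
  71 | 100111101010011010 | 1 | 1

000011001110110110011000000010110111000011100011000110100000110011011111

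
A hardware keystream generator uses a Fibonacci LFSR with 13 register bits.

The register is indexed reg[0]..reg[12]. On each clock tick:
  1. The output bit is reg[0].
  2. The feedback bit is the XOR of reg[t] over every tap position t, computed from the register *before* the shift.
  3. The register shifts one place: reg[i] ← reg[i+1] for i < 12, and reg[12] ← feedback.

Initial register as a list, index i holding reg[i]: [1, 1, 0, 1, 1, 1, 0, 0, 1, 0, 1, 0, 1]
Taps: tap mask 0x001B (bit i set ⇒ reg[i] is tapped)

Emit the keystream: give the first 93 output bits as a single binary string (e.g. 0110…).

tick  register→output (feedback)
  0  1101110010101→1 (0)
  1  1011100101010→1 (1)
  2  0111001010101→0 (0)
  3  1110010101010→1 (0)
  4  1100101010100→1 (1)
  5  1001010101001→1 (0)
  6  0010101010010→0 (1)
  7  0101010100101→0 (0)
  8  1010101001010→1 (0)
  9  0101010010100→0 (0)
 10  1010100101000→1 (0)
 11  0101001010000→0 (0)
 12  1010010100000→1 (1)
 13  0100101000001→0 (0)
 14  1001010000010→1 (0)
 15  0010100000100→0 (1)
 16  0101000001001→0 (0)
 17  1010000010010→1 (1)
 18  0100000100101→0 (1)
 19  1000001001011→1 (1)
 20  0000010010111→0 (0)
 21  0000100101110→0 (1)
 22  0001001011101→0 (1)
 23  0010010111011→0 (0)
 24  0100101110110→0 (0)
 25  1001011101100→1 (0)
 26  0010111011000→0 (1)
 27  0101110110001→0 (1)
 28  1011101100011→1 (1)
 29  0111011000111→0 (0)
 30  1110110001110→1 (1)
 31  1101100011101→1 (0)
 32  1011000111010→1 (0)
 33  0110001110100→0 (1)
 34  1100011101001→1 (0)
 35  1000111010010→1 (0)
 36  0001110100100→0 (0)
 37  0011101001000→0 (0)
 38  0111010010000→0 (0)
 39  1110100100000→1 (1)
 40  1101001000001→1 (1)
 41  1010010000011→1 (1)
 42  0100100000111→0 (0)
 43  1001000001110→1 (0)
 44  0010000011100→0 (0)
 45  0100000111000→0 (1)
 46  1000001110001→1 (1)
 47  0000011100011→0 (0)
 48  0000111000110→0 (1)
 49  0001110001101→0 (0)
 50  0011100011010→0 (0)
 51  0111000110100→0 (0)
 52  1110001101000→1 (0)
 53  1100011010000→1 (0)
 54  1000110100000→1 (0)
 55  0001101000000→0 (0)
 56  0011010000000→0 (1)
 57  0110100000001→0 (0)
 58  1101000000010→1 (1)
 59  1010000000101→1 (1)
 60  0100000001011→0 (1)
 61  1000000010111→1 (1)
 62  0000000101111→0 (0)
 63  0000001011110→0 (0)
 64  0000010111100→0 (0)
 65  0000101111000→0 (1)
 66  0001011110001→0 (1)
 67  0010111100011→0 (1)
 68  0101111000111→0 (1)
 69  1011110001111→1 (1)
 70  0111100011111→0 (1)
 71  1111000111111→1 (1)
 72  1110001111111→1 (0)
 73  1100011111110→1 (0)
 74  1000111111100→1 (0)
 75  0001111111000→0 (0)
 76  0011111110000→0 (0)
 77  0111111100000→0 (1)
 78  1111111000001→1 (0)
 79  1111110000010→1 (0)
 80  1111100000100→1 (0)
 81  1111000001000→1 (1)
 82  1110000010001→1 (0)
 83  1100000100010→1 (0)
 84  1000001000100→1 (1)
 85  0000010001001→0 (0)
 86  0000100010010→0 (1)
 87  0001000100101→0 (1)
 88  0010001001011→0 (0)
 89  0100010010110→0 (1)
 90  1000100101101→1 (0)
 91  0001001011010→0 (1)
 92  0010010110101→0 (0)

110111001010101001010000010010111011000111010010000011100011010000000101111000111111100000100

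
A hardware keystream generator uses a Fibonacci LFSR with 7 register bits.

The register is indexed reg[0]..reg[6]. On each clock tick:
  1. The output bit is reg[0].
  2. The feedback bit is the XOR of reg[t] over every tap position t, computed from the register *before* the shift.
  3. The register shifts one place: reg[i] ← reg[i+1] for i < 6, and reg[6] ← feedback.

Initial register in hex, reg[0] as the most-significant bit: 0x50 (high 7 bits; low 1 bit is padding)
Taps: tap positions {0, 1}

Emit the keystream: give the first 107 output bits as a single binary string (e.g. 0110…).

tick  register→output (feedback)
  0  0101000→0 (1)
  1  1010001→1 (1)
  2  0100011→0 (1)
  3  1000111→1 (1)
  4  0001111→0 (0)
  5  0011110→0 (0)
  6  0111100→0 (1)
  7  1111001→1 (0)
  8  1110010→1 (0)
  9  1100100→1 (0)
 10  1001000→1 (1)
 11  0010001→0 (0)
 12  0100010→0 (1)
 13  1000101→1 (1)
 14  0001011→0 (0)
 15  0010110→0 (0)
 16  0101100→0 (1)
 17  1011001→1 (1)
 18  0110011→0 (1)
 19  1100111→1 (0)
 20  1001110→1 (1)
 21  0011101→0 (0)
 22  0111010→0 (1)
 23  1110101→1 (0)
 24  1101010→1 (0)
 25  1010100→1 (1)
 26  0101001→0 (1)
 27  1010011→1 (1)
 28  0100111→0 (1)
 29  1001111→1 (1)
 30  0011111→0 (0)
 31  0111110→0 (1)
 32  1111101→1 (0)
 33  1111010→1 (0)
 34  1110100→1 (0)
 35  1101000→1 (0)
 36  1010000→1 (1)
 37  0100001→0 (1)
 38  1000011→1 (1)
 39  0000111→0 (0)
 40  0001110→0 (0)
 41  0011100→0 (0)
 42  0111000→0 (1)
 43  1110001→1 (0)
 44  1100010→1 (0)
 45  1000100→1 (1)
 46  0001001→0 (0)
 47  0010010→0 (0)
 48  0100100→0 (1)
 49  1001001→1 (1)
 50  0010011→0 (0)
 51  0100110→0 (1)
 52  1001101→1 (1)
 53  0011011→0 (0)
 54  0110110→0 (1)
 55  1101101→1 (0)
 56  1011010→1 (1)
 57  0110101→0 (1)
 58  1101011→1 (0)
 59  1010110→1 (1)
 60  0101101→0 (1)
 61  1011011→1 (1)
 62  0110111→0 (1)
 63  1101111→1 (0)
 64  1011110→1 (1)
 65  0111101→0 (1)
 66  1111011→1 (0)
 67  1110110→1 (0)
 68  1101100→1 (0)
 69  1011000→1 (1)
 70  0110001→0 (1)
 71  1100011→1 (0)
 72  1000110→1 (1)
 73  0001101→0 (0)
 74  0011010→0 (0)
 75  0110100→0 (1)
 76  1101001→1 (0)
 77  1010010→1 (1)
 78  0100101→0 (1)
 79  1001011→1 (1)
 80  0010111→0 (0)
 81  0101110→0 (1)
 82  1011101→1 (1)
 83  0111011→0 (1)
 84  1110111→1 (0)
 85  1101110→1 (0)
 86  1011100→1 (1)
 87  0111001→0 (1)
 88  1110011→1 (0)
 89  1100110→1 (0)
 90  1001100→1 (1)
 91  0011001→0 (0)
 92  0110010→0 (1)
 93  1100101→1 (0)
 94  1001010→1 (1)
 95  0010101→0 (0)
 96  0101010→0 (1)
 97  1010101→1 (1)
 98  0101011→0 (1)
 99  1010111→1 (1)
100  0101111→0 (1)
101  1011111→1 (1)
102  0111111→0 (1)
103  1111111→1 (0)
104  1111110→1 (0)
105  1111100→1 (0)
106  1111000→1 (0)

01010001111001000101100111010100111110100001110001001001101101011011110110001101001011101110011001010101111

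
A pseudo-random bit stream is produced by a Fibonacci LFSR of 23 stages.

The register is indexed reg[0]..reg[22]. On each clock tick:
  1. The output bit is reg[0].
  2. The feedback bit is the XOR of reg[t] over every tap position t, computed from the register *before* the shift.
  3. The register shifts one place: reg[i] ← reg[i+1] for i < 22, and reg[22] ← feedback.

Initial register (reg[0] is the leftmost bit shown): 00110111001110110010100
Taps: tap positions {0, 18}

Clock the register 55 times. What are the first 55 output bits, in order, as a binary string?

0011011100111011001010010010011101001100001100111101000

k : reg_k → out_k, fb_k
0: 00110111001110110010100 → 0, fb=1
1: 01101110011101100101001 → 0, fb=0
2: 11011100111011001010010 → 1, fb=0
3: 10111001110110010100100 → 1, fb=1
4: 01110011101100101001001 → 0, fb=0
5: 11100111011001010010010 → 1, fb=0
6: 11001110110010100100100 → 1, fb=1
7: 10011101100101001001001 → 1, fb=1
8: 00111011001010010010011 → 0, fb=1
9: 01110110010100100100111 → 0, fb=0
10: 11101100101001001001110 → 1, fb=1
11: 11011001010010010011101 → 1, fb=0
12: 10110010100100100111010 → 1, fb=0
13: 01100101001001001110100 → 0, fb=1
14: 11001010010010011101001 → 1, fb=1
15: 10010100100100111010011 → 1, fb=0
16: 00101001001001110100110 → 0, fb=0
17: 01010010010011101001100 → 0, fb=0
18: 10100100100111010011000 → 1, fb=0
19: 01001001001110100110000 → 0, fb=1
20: 10010010011101001100001 → 1, fb=1
21: 00100100111010011000011 → 0, fb=0
22: 01001001110100110000110 → 0, fb=0
23: 10010011101001100001100 → 1, fb=1
24: 00100111010011000011001 → 0, fb=1
25: 01001110100110000110011 → 0, fb=1
26: 10011101001100001100111 → 1, fb=1
27: 00111010011000011001111 → 0, fb=0
28: 01110100110000110011110 → 0, fb=1
29: 11101001100001100111101 → 1, fb=0
30: 11010011000011001111010 → 1, fb=0
31: 10100110000110011110100 → 1, fb=0
32: 01001100001100111101000 → 0, fb=0
33: 10011000011001111010000 → 1, fb=0
34: 00110000110011110100000 → 0, fb=0
35: 01100001100111101000000 → 0, fb=0
36: 11000011001111010000000 → 1, fb=1
37: 10000110011110100000001 → 1, fb=1
38: 00001100111101000000011 → 0, fb=0
39: 00011001111010000000110 → 0, fb=0
40: 00110011110100000001100 → 0, fb=0
41: 01100111101000000011000 → 0, fb=1
42: 11001111010000000110001 → 1, fb=0
43: 10011110100000001100010 → 1, fb=1
44: 00111101000000011000101 → 0, fb=0
45: 01111010000000110001010 → 0, fb=0
46: 11110100000001100010100 → 1, fb=0
47: 11101000000011000101000 → 1, fb=1
48: 11010000000110001010001 → 1, fb=0
49: 10100000001100010100010 → 1, fb=1
50: 01000000011000101000101 → 0, fb=0
51: 10000000110001010001010 → 1, fb=1
52: 00000001100010100010101 → 0, fb=1
53: 00000011000101000101011 → 0, fb=0
54: 00000110001010001010110 → 0, fb=1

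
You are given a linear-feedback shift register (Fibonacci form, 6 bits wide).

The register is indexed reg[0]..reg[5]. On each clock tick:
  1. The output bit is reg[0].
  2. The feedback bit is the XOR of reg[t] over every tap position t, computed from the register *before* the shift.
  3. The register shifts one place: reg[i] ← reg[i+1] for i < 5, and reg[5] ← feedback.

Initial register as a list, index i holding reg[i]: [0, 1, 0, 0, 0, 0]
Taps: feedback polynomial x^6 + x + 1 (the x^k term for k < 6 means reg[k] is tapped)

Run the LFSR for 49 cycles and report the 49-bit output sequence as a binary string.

0100001100010100111101000111001001011011101100110

tick  register→output (feedback)
  0  010000→0 (1)
  1  100001→1 (1)
  2  000011→0 (0)
  3  000110→0 (0)
  4  001100→0 (0)
  5  011000→0 (1)
  6  110001→1 (0)
  7  100010→1 (1)
  8  000101→0 (0)
  9  001010→0 (0)
 10  010100→0 (1)
 11  101001→1 (1)
 12  010011→0 (1)
 13  100111→1 (1)
 14  001111→0 (0)
 15  011110→0 (1)
 16  111101→1 (0)
 17  111010→1 (0)
 18  110100→1 (0)
 19  101000→1 (1)
 20  010001→0 (1)
 21  100011→1 (1)
 22  000111→0 (0)
 23  001110→0 (0)
 24  011100→0 (1)
 25  111001→1 (0)
 26  110010→1 (0)
 27  100100→1 (1)
 28  001001→0 (0)
 29  010010→0 (1)
 30  100101→1 (1)
 31  001011→0 (0)
 32  010110→0 (1)
 33  101101→1 (1)
 34  011011→0 (1)
 35  110111→1 (0)
 36  101110→1 (1)
 37  011101→0 (1)
 38  111011→1 (0)
 39  110110→1 (0)
 40  101100→1 (1)
 41  011001→0 (1)
 42  110011→1 (0)
 43  100110→1 (1)
 44  001101→0 (0)
 45  011010→0 (1)
 46  110101→1 (0)
 47  101010→1 (1)
 48  010101→0 (1)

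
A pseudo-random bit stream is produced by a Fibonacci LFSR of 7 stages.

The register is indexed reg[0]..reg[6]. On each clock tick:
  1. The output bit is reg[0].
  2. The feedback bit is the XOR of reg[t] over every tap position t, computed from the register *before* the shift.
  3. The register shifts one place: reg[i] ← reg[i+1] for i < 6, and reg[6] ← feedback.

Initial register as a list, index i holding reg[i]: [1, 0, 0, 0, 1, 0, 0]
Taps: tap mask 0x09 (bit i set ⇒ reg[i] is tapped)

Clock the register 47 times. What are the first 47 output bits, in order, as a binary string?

step | reg (before) | out | fb
   0 | 1000100 | 1 | 1
   1 | 0001001 | 0 | 1
   2 | 0010011 | 0 | 0
   3 | 0100110 | 0 | 0
   4 | 1001100 | 1 | 0
   5 | 0011000 | 0 | 1
   6 | 0110001 | 0 | 0
   7 | 1100010 | 1 | 1
   8 | 1000101 | 1 | 1
   9 | 0001011 | 0 | 1
  10 | 0010111 | 0 | 0
  11 | 0101110 | 0 | 1
  12 | 1011101 | 1 | 0
  13 | 0111010 | 0 | 1
  14 | 1110101 | 1 | 1
  15 | 1101011 | 1 | 0
  16 | 1010110 | 1 | 1
  17 | 0101101 | 0 | 1
  18 | 1011011 | 1 | 0
  19 | 0110110 | 0 | 0
  20 | 1101100 | 1 | 0
  21 | 1011000 | 1 | 0
  22 | 0110000 | 0 | 0
  23 | 1100000 | 1 | 1
  24 | 1000001 | 1 | 1
  25 | 0000011 | 0 | 0
  26 | 0000110 | 0 | 0
  27 | 0001100 | 0 | 1
  28 | 0011001 | 0 | 1
  29 | 0110011 | 0 | 0
  30 | 1100110 | 1 | 1
  31 | 1001101 | 1 | 0
  32 | 0011010 | 0 | 1
  33 | 0110101 | 0 | 0
  34 | 1101010 | 1 | 0
  35 | 1010100 | 1 | 1
  36 | 0101001 | 0 | 1
  37 | 1010011 | 1 | 1
  38 | 0100111 | 0 | 0
  39 | 1001110 | 1 | 0
  40 | 0011100 | 0 | 1
  41 | 0111001 | 0 | 1
  42 | 1110011 | 1 | 1
  43 | 1100111 | 1 | 1
  44 | 1001111 | 1 | 0
  45 | 0011110 | 0 | 1
  46 | 0111101 | 0 | 1

10001001100010111010110110000011001101010011100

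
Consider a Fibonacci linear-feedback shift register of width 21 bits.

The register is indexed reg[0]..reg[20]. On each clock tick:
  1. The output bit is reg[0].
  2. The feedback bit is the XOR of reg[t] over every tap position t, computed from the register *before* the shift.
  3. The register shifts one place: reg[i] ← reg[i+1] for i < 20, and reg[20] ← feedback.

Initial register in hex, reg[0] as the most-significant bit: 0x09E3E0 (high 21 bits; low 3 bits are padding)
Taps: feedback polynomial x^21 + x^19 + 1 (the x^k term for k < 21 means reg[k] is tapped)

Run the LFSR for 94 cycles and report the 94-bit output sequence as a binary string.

0000100111100011111000000101100101001100000000100101110100101010101111011000101110111011001001

k : reg_k → out_k, fb_k
0: 000010011110001111100 → 0, fb=0
1: 000100111100011111000 → 0, fb=0
2: 001001111000111110000 → 0, fb=0
3: 010011110001111100000 → 0, fb=0
4: 100111100011111000000 → 1, fb=1
5: 001111000111110000001 → 0, fb=0
6: 011110001111100000010 → 0, fb=1
7: 111100011111000000101 → 1, fb=1
8: 111000111110000001011 → 1, fb=0
9: 110001111100000010110 → 1, fb=0
10: 100011111000000101100 → 1, fb=1
11: 000111110000001011001 → 0, fb=0
12: 001111100000010110010 → 0, fb=1
13: 011111000000101100101 → 0, fb=0
14: 111110000001011001010 → 1, fb=0
15: 111100000010110010100 → 1, fb=1
16: 111000000101100101001 → 1, fb=1
17: 110000001011001010011 → 1, fb=0
18: 100000010110010100110 → 1, fb=0
19: 000000101100101001100 → 0, fb=0
20: 000001011001010011000 → 0, fb=0
21: 000010110010100110000 → 0, fb=0
22: 000101100101001100000 → 0, fb=0
23: 001011001010011000000 → 0, fb=0
24: 010110010100110000000 → 0, fb=0
25: 101100101001100000000 → 1, fb=1
26: 011001010011000000001 → 0, fb=0
27: 110010100110000000010 → 1, fb=0
28: 100101001100000000100 → 1, fb=1
29: 001010011000000001001 → 0, fb=0
30: 010100110000000010010 → 0, fb=1
31: 101001100000000100101 → 1, fb=1
32: 010011000000001001011 → 0, fb=1
33: 100110000000010010111 → 1, fb=0
34: 001100000000100101110 → 0, fb=1
35: 011000000001001011101 → 0, fb=0
36: 110000000010010111010 → 1, fb=0
37: 100000000100101110100 → 1, fb=1
38: 000000001001011101001 → 0, fb=0
39: 000000010010111010010 → 0, fb=1
40: 000000100101110100101 → 0, fb=0
41: 000001001011101001010 → 0, fb=1
42: 000010010111010010101 → 0, fb=0
43: 000100101110100101010 → 0, fb=1
44: 001001011101001010101 → 0, fb=0
45: 010010111010010101010 → 0, fb=1
46: 100101110100101010101 → 1, fb=1
47: 001011101001010101011 → 0, fb=1
48: 010111010010101010111 → 0, fb=1
49: 101110100101010101111 → 1, fb=0
50: 011101001010101011110 → 0, fb=1
51: 111010010101010111101 → 1, fb=1
52: 110100101010101111011 → 1, fb=0
53: 101001010101011110110 → 1, fb=0
54: 010010101010111101100 → 0, fb=0
55: 100101010101111011000 → 1, fb=1
56: 001010101011110110001 → 0, fb=0
57: 010101010111101100010 → 0, fb=1
58: 101010101111011000101 → 1, fb=1
59: 010101011110110001011 → 0, fb=1
60: 101010111101100010111 → 1, fb=0
61: 010101111011000101110 → 0, fb=1
62: 101011110110001011101 → 1, fb=1
63: 010111101100010111011 → 0, fb=1
64: 101111011000101110111 → 1, fb=0
65: 011110110001011101110 → 0, fb=1
66: 111101100010111011101 → 1, fb=1
67: 111011000101110111011 → 1, fb=0
68: 110110001011101110110 → 1, fb=0
69: 101100010111011101100 → 1, fb=1
70: 011000101110111011001 → 0, fb=0
71: 110001011101110110010 → 1, fb=0
72: 100010111011101100100 → 1, fb=1
73: 000101110111011001001 → 0, fb=0
74: 001011101110110010010 → 0, fb=1
75: 010111011101100100101 → 0, fb=0
76: 101110111011001001010 → 1, fb=0
77: 011101110110010010100 → 0, fb=0
78: 111011101100100101000 → 1, fb=1
79: 110111011001001010001 → 1, fb=1
80: 101110110010010100011 → 1, fb=0
81: 011101100100101000110 → 0, fb=1
82: 111011001001010001101 → 1, fb=1
83: 110110010010100011011 → 1, fb=0
84: 101100100101000110110 → 1, fb=0
85: 011001001010001101100 → 0, fb=0
86: 110010010100011011000 → 1, fb=1
87: 100100101000110110001 → 1, fb=1
88: 001001010001101100011 → 0, fb=1
89: 010010100011011000111 → 0, fb=1
90: 100101000110110001111 → 1, fb=0
91: 001010001101100011110 → 0, fb=1
92: 010100011011000111101 → 0, fb=0
93: 101000110110001111010 → 1, fb=0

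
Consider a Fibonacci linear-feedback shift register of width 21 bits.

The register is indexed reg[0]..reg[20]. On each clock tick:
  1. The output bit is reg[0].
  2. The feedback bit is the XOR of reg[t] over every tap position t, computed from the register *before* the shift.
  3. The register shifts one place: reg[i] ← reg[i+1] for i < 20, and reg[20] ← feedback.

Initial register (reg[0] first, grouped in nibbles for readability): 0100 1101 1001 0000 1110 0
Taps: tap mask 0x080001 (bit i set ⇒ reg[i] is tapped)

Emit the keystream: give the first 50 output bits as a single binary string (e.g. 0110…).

tick  register→output (feedback)
  0  010011011001000011100→0 (0)
  1  100110110010000111000→1 (1)
  2  001101100100001110001→0 (0)
  3  011011001000011100010→0 (1)
  4  110110010000111000101→1 (1)
  5  101100100001110001011→1 (0)
  6  011001000011100010110→0 (1)
  7  110010000111000101101→1 (1)
  8  100100001110001011011→1 (0)
  9  001000011100010110110→0 (1)
 10  010000111000101101101→0 (0)
 11  100001110001011011010→1 (0)
 12  000011100010110110100→0 (0)
 13  000111000101101101000→0 (0)
 14  001110001011011010000→0 (0)
 15  011100010110110100000→0 (0)
 16  111000101101101000000→1 (1)
 17  110001011011010000001→1 (1)
 18  100010110110100000011→1 (0)
 19  000101101101000000110→0 (1)
 20  001011011010000001101→0 (0)
 21  010110110100000011010→0 (1)
 22  101101101000000110101→1 (1)
 23  011011010000001101011→0 (1)
 24  110110100000011010111→1 (0)
 25  101101000000110101110→1 (0)
 26  011010000001101011100→0 (0)
 27  110100000011010111000→1 (1)
 28  101000000110101110001→1 (1)
 29  010000001101011100011→0 (1)
 30  100000011010111000111→1 (0)
 31  000000110101110001110→0 (1)
 32  000001101011100011101→0 (0)
 33  000011010111000111010→0 (1)
 34  000110101110001110101→0 (0)
 35  001101011100011101010→0 (1)
 36  011010111000111010101→0 (0)
 37  110101110001110101010→1 (0)
 38  101011100011101010100→1 (1)
 39  010111000111010101001→0 (0)
 40  101110001110101010010→1 (0)
 41  011100011101010100100→0 (0)
 42  111000111010101001000→1 (1)
 43  110001110101010010001→1 (1)
 44  100011101010100100011→1 (0)
 45  000111010101001000110→0 (1)
 46  001110101010010001101→0 (0)
 47  011101010100100011010→0 (1)
 48  111010101001000110101→1 (1)
 49  110101010010001101011→1 (0)

01001101100100001110001011011010000001101011100011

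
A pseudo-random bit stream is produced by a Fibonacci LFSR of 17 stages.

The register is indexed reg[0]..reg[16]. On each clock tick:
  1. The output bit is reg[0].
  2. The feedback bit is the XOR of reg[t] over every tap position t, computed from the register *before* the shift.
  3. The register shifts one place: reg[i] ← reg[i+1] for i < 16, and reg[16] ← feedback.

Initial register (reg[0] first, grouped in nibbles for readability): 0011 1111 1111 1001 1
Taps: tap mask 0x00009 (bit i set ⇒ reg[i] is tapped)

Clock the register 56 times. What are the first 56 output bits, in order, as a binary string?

00111111111110011110000000011011011100000110000001111001

tick  register→output (feedback)
  0  00111111111110011→0 (1)
  1  01111111111100111→0 (1)
  2  11111111111001111→1 (0)
  3  11111111110011110→1 (0)
  4  11111111100111100→1 (0)
  5  11111111001111000→1 (0)
  6  11111110011110000→1 (0)
  7  11111100111100000→1 (0)
  8  11111001111000000→1 (0)
  9  11110011110000000→1 (0)
 10  11100111100000000→1 (1)
 11  11001111000000001→1 (1)
 12  10011110000000011→1 (0)
 13  00111100000000110→0 (1)
 14  01111000000001101→0 (1)
 15  11110000000011011→1 (0)
 16  11100000000110110→1 (1)
 17  11000000001101101→1 (1)
 18  10000000011011011→1 (1)
 19  00000000110110111→0 (0)
 20  00000001101101110→0 (0)
 21  00000011011011100→0 (0)
 22  00000110110111000→0 (0)
 23  00001101101110000→0 (0)
 24  00011011011100000→0 (1)
 25  00110110111000001→0 (1)
 26  01101101110000011→0 (0)
 27  11011011100000110→1 (0)
 28  10110111000001100→1 (0)
 29  01101110000011000→0 (0)
 30  11011100000110000→1 (0)
 31  10111000001100000→1 (0)
 32  01110000011000000→0 (1)
 33  11100000110000001→1 (1)
 34  11000001100000011→1 (1)
 35  10000011000000111→1 (1)
 36  00000110000001111→0 (0)
 37  00001100000011110→0 (0)
 38  00011000000111100→0 (1)
 39  00110000001111001→0 (1)
 40  01100000011110011→0 (0)
 41  11000000111100110→1 (1)
 42  10000001111001101→1 (1)
 43  00000011110011011→0 (0)
 44  00000111100110110→0 (0)
 45  00001111001101100→0 (0)
 46  00011110011011000→0 (1)
 47  00111100110110001→0 (1)
 48  01111001101100011→0 (1)
 49  11110011011000111→1 (0)
 50  11100110110001110→1 (1)
 51  11001101100011101→1 (1)
 52  10011011000111011→1 (0)
 53  00110110001110110→0 (1)
 54  01101100011101101→0 (0)
 55  11011000111011010→1 (0)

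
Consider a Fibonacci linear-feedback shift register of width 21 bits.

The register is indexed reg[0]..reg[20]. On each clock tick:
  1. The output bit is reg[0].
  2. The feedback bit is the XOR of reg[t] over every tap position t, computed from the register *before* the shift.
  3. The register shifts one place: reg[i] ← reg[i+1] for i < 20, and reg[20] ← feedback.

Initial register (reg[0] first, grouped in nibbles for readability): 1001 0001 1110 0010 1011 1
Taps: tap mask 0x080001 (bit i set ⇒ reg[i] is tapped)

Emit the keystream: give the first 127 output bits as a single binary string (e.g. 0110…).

1001000111100010101110100000110000010001101111111000000010100100110011111111101111010010110011001110011101000111100001101001110

tick  register→output (feedback)
  0  100100011110001010111→1 (0)
  1  001000111100010101110→0 (1)
  2  010001111000101011101→0 (0)
  3  100011110001010111010→1 (0)
  4  000111100010101110100→0 (0)
  5  001111000101011101000→0 (0)
  6  011110001010111010000→0 (0)
  7  111100010101110100000→1 (1)
  8  111000101011101000001→1 (1)
  9  110001010111010000011→1 (0)
 10  100010101110100000110→1 (0)
 11  000101011101000001100→0 (0)
 12  001010111010000011000→0 (0)
 13  010101110100000110000→0 (0)
 14  101011101000001100000→1 (1)
 15  010111010000011000001→0 (0)
 16  101110100000110000010→1 (0)
 17  011101000001100000100→0 (0)
 18  111010000011000001000→1 (1)
 19  110100000110000010001→1 (1)
 20  101000001100000100011→1 (0)
 21  010000011000001000110→0 (1)
 22  100000110000010001101→1 (1)
 23  000001100000100011011→0 (1)
 24  000011000001000110111→0 (1)
 25  000110000010001101111→0 (1)
 26  001100000100011011111→0 (1)
 27  011000001000110111111→0 (1)
 28  110000010001101111111→1 (0)
 29  100000100011011111110→1 (0)
 30  000001000110111111100→0 (0)
 31  000010001101111111000→0 (0)
 32  000100011011111110000→0 (0)
 33  001000110111111100000→0 (0)
 34  010001101111111000000→0 (0)
 35  100011011111110000000→1 (1)
 36  000110111111100000001→0 (0)
 37  001101111111000000010→0 (1)
 38  011011111110000000101→0 (0)
 39  110111111100000001010→1 (0)
 40  101111111000000010100→1 (1)
 41  011111110000000101001→0 (0)
 42  111111100000001010010→1 (0)
 43  111111000000010100100→1 (1)
 44  111110000000101001001→1 (1)
 45  111100000001010010011→1 (0)
 46  111000000010100100110→1 (0)
 47  110000000101001001100→1 (1)
 48  100000001010010011001→1 (1)
 49  000000010100100110011→0 (1)
 50  000000101001001100111→0 (1)
 51  000001010010011001111→0 (1)
 52  000010100100110011111→0 (1)
 53  000101001001100111111→0 (1)
 54  001010010011001111111→0 (1)
 55  010100100110011111111→0 (1)
 56  101001001100111111111→1 (0)
 57  010010011001111111110→0 (1)
 58  100100110011111111101→1 (1)
 59  001001100111111111011→0 (1)
 60  010011001111111110111→0 (1)
 61  100110011111111101111→1 (0)
 62  001100111111111011110→0 (1)
 63  011001111111110111101→0 (0)
 64  110011111111101111010→1 (0)
 65  100111111111011110100→1 (1)
 66  001111111110111101001→0 (0)
 67  011111111101111010010→0 (1)
 68  111111111011110100101→1 (1)
 69  111111110111101001011→1 (0)
 70  111111101111010010110→1 (0)
 71  111111011110100101100→1 (1)
 72  111110111101001011001→1 (1)
 73  111101111010010110011→1 (0)
 74  111011110100101100110→1 (0)
 75  110111101001011001100→1 (1)
 76  101111010010110011001→1 (1)
 77  011110100101100110011→0 (1)
 78  111101001011001100111→1 (0)
 79  111010010110011001110→1 (0)
 80  110100101100110011100→1 (1)
 81  101001011001100111001→1 (1)
 82  010010110011001110011→0 (1)
 83  100101100110011100111→1 (0)
 84  001011001100111001110→0 (1)
 85  010110011001110011101→0 (0)
 86  101100110011100111010→1 (0)
 87  011001100111001110100→0 (0)
 88  110011001110011101000→1 (1)
 89  100110011100111010001→1 (1)
 90  001100111001110100011→0 (1)
 91  011001110011101000111→0 (1)
 92  110011100111010001111→1 (0)
 93  100111001110100011110→1 (0)
 94  001110011101000111100→0 (0)
 95  011100111010001111000→0 (0)
 96  111001110100011110000→1 (1)
 97  110011101000111100001→1 (1)
 98  100111010001111000011→1 (0)
 99  001110100011110000110→0 (1)
100  011101000111100001101→0 (0)
101  111010001111000011010→1 (0)
102  110100011110000110100→1 (1)
103  101000111100001101001→1 (1)
104  010001111000011010011→0 (1)
105  100011110000110100111→1 (0)
106  000111100001101001110→0 (1)
107  001111000011010011101→0 (0)
108  011110000110100111010→0 (1)
109  111100001101001110101→1 (1)
110  111000011010011101011→1 (0)
111  110000110100111010110→1 (0)
112  100001101001110101100→1 (1)
113  000011010011101011001→0 (0)
114  000110100111010110010→0 (1)
115  001101001110101100101→0 (0)
116  011010011101011001010→0 (1)
117  110100111010110010101→1 (1)
118  101001110101100101011→1 (0)
119  010011101011001010110→0 (1)
120  100111010110010101101→1 (1)
121  001110101100101011011→0 (1)
122  011101011001010110111→0 (1)
123  111010110010101101111→1 (0)
124  110101100101011011110→1 (0)
125  101011001010110111100→1 (1)
126  010110010101101111001→0 (0)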